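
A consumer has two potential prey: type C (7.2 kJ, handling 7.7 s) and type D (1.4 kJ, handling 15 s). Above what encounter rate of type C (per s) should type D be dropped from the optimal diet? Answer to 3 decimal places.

At the threshold, the rate on type C alone equals the profitability of type D: λ·7.2/(1 + λ·7.7) = 1.4/15 = 0.09333.
Rearranging, λ(7.2 − 0.09333×7.7) = 0.09333, so λ = 0.09333/6.481 = 0.0144 per s.

0.014 per s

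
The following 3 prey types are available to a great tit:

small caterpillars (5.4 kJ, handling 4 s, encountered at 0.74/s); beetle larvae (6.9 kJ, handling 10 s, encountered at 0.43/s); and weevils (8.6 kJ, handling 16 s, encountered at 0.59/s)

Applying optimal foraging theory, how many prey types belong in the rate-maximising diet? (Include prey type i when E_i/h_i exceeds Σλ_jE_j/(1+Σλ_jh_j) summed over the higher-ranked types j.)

1

Rank by E/h (kJ/s): small caterpillars 1.35, beetle larvae 0.69, weevils 0.537. Include each in turn until the next type's E/h falls below the running intake rate.
Rate on top 1: 1.009. beetle larvae: 0.69 < 1.009 → exclude; stop.
Optimal diet: small caterpillars — 1 of 3 types.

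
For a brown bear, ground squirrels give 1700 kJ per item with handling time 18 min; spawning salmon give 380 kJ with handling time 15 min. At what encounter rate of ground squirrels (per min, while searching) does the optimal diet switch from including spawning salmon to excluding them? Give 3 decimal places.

At the threshold, the rate on ground squirrels alone equals the profitability of spawning salmon: λ·1700/(1 + λ·18) = 380/15 = 25.33.
Rearranging, λ(1700 − 25.33×18) = 25.33, so λ = 25.33/1244 = 0.02036 per min.

0.020 per min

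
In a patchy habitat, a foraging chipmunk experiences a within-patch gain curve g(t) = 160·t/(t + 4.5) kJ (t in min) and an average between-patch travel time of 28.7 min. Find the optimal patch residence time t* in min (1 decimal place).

Optimal t* satisfies g'(t*) = g(t*)/(T + t*).
g'(t) = 160·4.5/(t + 4.5)². Setting 160·4.5/(t+4.5)² = 160t/[(t+4.5)(28.7+t)] gives 4.5(28.7+t) = t(t+4.5), so t² = 4.5×28.7 = 129.2.
t* = √129.2 = 11.36 min.

11.4 min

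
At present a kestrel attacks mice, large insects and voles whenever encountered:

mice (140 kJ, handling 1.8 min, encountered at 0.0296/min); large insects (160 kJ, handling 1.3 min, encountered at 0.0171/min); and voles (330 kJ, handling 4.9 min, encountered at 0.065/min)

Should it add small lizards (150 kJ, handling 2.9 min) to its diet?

Yes

On mice, large insects and voles alone, R = ΣλE/(1+Σλh) = 28.33/1.394 = 20.32 kJ/min.
small lizards: E/h = 150/2.9 = 51.72 kJ/min.
51.72 > 20.32, so adding small lizards raises the average — include it.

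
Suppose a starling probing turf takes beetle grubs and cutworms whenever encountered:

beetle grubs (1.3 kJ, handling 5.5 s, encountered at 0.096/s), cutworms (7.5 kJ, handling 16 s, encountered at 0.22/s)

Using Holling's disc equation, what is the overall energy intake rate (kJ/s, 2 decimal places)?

Energy encountered per unit search time: 0.096×1.3 + 0.22×7.5 = 1.775 kJ/s.
Handling time per unit search time: 0.096×5.5 + 0.22×16 = 4.048.
Rate = 1.775/(1 + 4.048) = 0.3516 kJ/s.

0.35 kJ/s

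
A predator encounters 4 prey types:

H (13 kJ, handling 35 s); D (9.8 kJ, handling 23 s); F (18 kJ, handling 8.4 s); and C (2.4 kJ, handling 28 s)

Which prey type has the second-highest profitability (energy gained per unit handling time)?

D

In descending order of E/h:
F: 18/8.4 = 2.14 kJ/s
D: 9.8/23 = 0.426 kJ/s
H: 13/35 = 0.371 kJ/s
C: 2.4/28 = 0.0857 kJ/s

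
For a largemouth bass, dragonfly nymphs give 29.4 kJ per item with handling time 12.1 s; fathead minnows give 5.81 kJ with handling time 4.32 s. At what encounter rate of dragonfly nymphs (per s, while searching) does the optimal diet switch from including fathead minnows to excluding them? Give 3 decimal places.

The zero-one rule: include fathead minnows iff E₂/h₂ > λE₁/(1+λh₁). Equality gives the switch point.
λE₁h₂ = E₂ + λE₂h₁ ⇒ λ = E₂/(E₁h₂ − E₂h₁) = 5.81/(127 − 70.3) = 0.1025 per s.

0.102 per s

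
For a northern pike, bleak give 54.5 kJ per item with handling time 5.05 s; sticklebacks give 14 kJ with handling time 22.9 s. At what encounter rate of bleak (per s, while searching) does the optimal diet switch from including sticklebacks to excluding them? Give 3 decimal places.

0.012 per s

The zero-one rule: include sticklebacks iff E₂/h₂ > λE₁/(1+λh₁). Equality gives the switch point.
λE₁h₂ = E₂ + λE₂h₁ ⇒ λ = E₂/(E₁h₂ − E₂h₁) = 14/(1248 − 70.7) = 0.01189 per s.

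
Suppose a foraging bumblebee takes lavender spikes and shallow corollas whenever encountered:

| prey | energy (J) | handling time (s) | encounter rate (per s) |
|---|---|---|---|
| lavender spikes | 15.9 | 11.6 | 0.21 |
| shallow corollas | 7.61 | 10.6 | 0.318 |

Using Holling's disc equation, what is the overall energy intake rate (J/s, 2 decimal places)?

Energy encountered per unit search time: 0.21×15.9 + 0.318×7.61 = 5.759 J/s.
Handling time per unit search time: 0.21×11.6 + 0.318×10.6 = 5.807.
Rate = 5.759/(1 + 5.807) = 0.8461 J/s.

0.85 J/s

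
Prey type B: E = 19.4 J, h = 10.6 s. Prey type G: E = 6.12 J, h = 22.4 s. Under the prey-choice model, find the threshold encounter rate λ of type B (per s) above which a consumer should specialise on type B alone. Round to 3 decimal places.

The zero-one rule: include type G iff E₂/h₂ > λE₁/(1+λh₁). Equality gives the switch point.
λE₁h₂ = E₂ + λE₂h₁ ⇒ λ = E₂/(E₁h₂ − E₂h₁) = 6.12/(434.6 − 64.87) = 0.01655 per s.

0.017 per s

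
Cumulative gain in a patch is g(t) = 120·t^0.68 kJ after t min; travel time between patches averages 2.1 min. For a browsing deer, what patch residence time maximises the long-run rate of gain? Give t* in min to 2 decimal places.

4.46 min

By the marginal value theorem, leave when the instantaneous gain rate g'(t) equals the habitat-wide average g(t)/(T + t).
g'(t) = 0.68·120·t^-0.32. Setting 0.68·120·t^-0.32 = 120·t^0.68/(2.1+t) gives 0.68(2.1+t) = t, so 0.32·t = 0.68×2.1.
t* = 0.68×2.1/0.32 = 4.463 min.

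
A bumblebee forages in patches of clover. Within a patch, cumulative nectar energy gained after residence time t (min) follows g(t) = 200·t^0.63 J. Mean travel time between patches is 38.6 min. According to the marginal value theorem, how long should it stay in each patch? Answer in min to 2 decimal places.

By the marginal value theorem, leave when the instantaneous gain rate g'(t) equals the habitat-wide average g(t)/(T + t).
g'(t) = 0.63·200·t^-0.37. Setting 0.63·200·t^-0.37 = 200·t^0.63/(38.6+t) gives 0.63(38.6+t) = t, so 0.37·t = 0.63×38.6.
t* = 0.63×38.6/0.37 = 65.72 min.

65.72 min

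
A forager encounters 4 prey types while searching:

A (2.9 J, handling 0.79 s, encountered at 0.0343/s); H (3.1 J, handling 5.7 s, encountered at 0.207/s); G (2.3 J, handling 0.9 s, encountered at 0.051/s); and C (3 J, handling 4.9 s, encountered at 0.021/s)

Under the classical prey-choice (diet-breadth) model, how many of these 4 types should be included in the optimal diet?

Profitabilities (E/h, J/s): A 3.67, G 2.56, C 0.612, H 0.544. Add prey in this order while the next type's profitability exceeds the intake rate on those already taken.
Rate on top 1: 0.09685. G: 2.56 > 0.09685 → include.
Rate on top 2: 0.202. C: 0.612 > 0.202 → include.
Rate on top 3: 0.2379. H: 0.544 > 0.2379 → include.
Optimal diet: A, G, C, H — 4 of 4 types.

4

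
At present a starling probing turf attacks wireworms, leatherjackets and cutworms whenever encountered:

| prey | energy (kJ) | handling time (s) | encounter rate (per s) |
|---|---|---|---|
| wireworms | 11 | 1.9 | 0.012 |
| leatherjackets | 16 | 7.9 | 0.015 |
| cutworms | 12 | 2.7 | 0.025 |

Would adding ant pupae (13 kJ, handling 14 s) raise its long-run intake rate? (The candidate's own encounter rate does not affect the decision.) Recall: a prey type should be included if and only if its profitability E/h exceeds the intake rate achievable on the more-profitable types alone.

Current rate: (0.012×11 + 0.015×16 + 0.025×12)/(1 + 0.012×1.9 + 0.015×7.9 + 0.025×2.7) = 0.5559 kJ/s.
Profitability of ant pupae: 13/14 = 0.9286 kJ/s.
Since 0.9286 > R, including ant pupae increases the long-run rate.

Yes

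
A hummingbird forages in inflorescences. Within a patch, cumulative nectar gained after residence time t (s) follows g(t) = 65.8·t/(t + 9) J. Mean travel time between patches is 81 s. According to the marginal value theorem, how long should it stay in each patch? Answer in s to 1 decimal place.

By the marginal value theorem, leave when the instantaneous gain rate g'(t) equals the habitat-wide average g(t)/(T + t).
g'(t) = 65.8·9/(t + 9)². Setting 65.8·9/(t+9)² = 65.8t/[(t+9)(81+t)] gives 9(81+t) = t(t+9), so t² = 9×81 = 729.
t* = √729 = 27 s.

27.0 s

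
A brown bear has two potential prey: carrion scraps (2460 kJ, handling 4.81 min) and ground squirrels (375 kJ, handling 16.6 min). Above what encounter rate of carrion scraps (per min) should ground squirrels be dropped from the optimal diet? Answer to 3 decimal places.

Drop ground squirrels once their profitability E₂/h₂ falls below the rate achievable on carrion scraps alone: E₂/h₂ = λE₁/(1 + λh₁).
Solve for λ: λE₁h₂ = E₂(1 + λh₁) → λ(E₁h₂ − E₂h₁) = E₂ → λ = E₂/(E₁h₂ − E₂h₁).
λ = 375/(2460×16.6 − 375×4.81) = 375/3.903e+04 = 0.009607 per min.

0.010 per min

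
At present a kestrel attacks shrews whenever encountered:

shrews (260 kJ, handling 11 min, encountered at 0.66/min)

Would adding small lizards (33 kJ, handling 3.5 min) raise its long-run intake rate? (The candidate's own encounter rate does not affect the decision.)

No

Current rate: (0.66×260)/(1 + 0.66×11) = 20.77 kJ/min.
small lizards: E/h = 33/3.5 = 9.429 kJ/min.
Since 9.429 < R, time spent handling small lizards is better spent searching.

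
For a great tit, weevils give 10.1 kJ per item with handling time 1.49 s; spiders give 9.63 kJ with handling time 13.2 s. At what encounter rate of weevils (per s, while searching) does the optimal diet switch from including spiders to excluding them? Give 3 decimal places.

Drop spiders once their profitability E₂/h₂ falls below the rate achievable on weevils alone: E₂/h₂ = λE₁/(1 + λh₁).
Solve for λ: λE₁h₂ = E₂(1 + λh₁) → λ(E₁h₂ − E₂h₁) = E₂ → λ = E₂/(E₁h₂ − E₂h₁).
λ = 9.63/(10.1×13.2 − 9.63×1.49) = 9.63/119 = 0.08094 per s.

0.081 per s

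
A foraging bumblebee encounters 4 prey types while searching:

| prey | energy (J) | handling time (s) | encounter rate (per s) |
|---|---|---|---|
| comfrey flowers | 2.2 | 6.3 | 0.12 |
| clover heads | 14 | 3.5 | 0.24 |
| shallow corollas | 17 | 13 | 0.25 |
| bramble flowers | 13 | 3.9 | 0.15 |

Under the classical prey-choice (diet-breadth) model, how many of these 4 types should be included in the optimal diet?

Rank by E/h (J/s): clover heads 4, bramble flowers 3.33, shallow corollas 1.31, comfrey flowers 0.349. Include each in turn until the next type's E/h falls below the running intake rate.
Rate on top 1: 1.826. bramble flowers: 3.33 > 1.826 → include.
Rate on top 2: 2.19. shallow corollas: 1.31 < 2.19 → exclude; stop.
Optimal diet: clover heads, bramble flowers — 2 of 4 types.

2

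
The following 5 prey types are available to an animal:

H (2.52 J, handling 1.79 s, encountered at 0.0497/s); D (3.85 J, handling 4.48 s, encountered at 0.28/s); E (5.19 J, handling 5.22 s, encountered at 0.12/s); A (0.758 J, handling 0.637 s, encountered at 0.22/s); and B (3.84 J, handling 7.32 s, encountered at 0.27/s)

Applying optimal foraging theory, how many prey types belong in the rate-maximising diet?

4

Rank by E/h (J/s): H 1.41, A 1.19, E 0.994, D 0.859, B 0.525. Include each in turn until the next type's E/h falls below the running intake rate.
Rate on top 1: 0.115. A: 1.19 > 0.115 → include.
Rate on top 2: 0.2376. E: 0.994 > 0.2376 → include.
Rate on top 3: 0.493. D: 0.859 > 0.493 → include.
Rate on top 4: 0.6408. B: 0.525 < 0.6408 → exclude; stop.
Optimal diet: H, A, E, D — 4 of 5 types.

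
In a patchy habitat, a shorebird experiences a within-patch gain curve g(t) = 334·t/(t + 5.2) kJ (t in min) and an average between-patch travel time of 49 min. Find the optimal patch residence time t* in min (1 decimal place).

16.0 min

By the marginal value theorem, leave when the instantaneous gain rate g'(t) equals the habitat-wide average g(t)/(T + t).
g'(t) = 334·5.2/(t + 5.2)². Setting 334·5.2/(t+5.2)² = 334t/[(t+5.2)(49+t)] gives 5.2(49+t) = t(t+5.2), so t² = 5.2×49 = 254.8.
t* = √254.8 = 15.96 min.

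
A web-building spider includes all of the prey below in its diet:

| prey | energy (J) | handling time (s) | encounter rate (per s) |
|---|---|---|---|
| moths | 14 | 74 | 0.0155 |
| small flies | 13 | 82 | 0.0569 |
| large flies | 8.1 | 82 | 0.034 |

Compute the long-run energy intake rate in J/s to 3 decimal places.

0.128 J/s

R = Σλ_iE_i / (1 + Σλ_ih_i)
Numerator: 0.0155×14 + 0.0569×13 + 0.034×8.1 = 1.232
Denominator: 1 + 0.0155×74 + 0.0569×82 + 0.034×82 = 9.601
R = 1.232/9.601 = 0.1283 J/s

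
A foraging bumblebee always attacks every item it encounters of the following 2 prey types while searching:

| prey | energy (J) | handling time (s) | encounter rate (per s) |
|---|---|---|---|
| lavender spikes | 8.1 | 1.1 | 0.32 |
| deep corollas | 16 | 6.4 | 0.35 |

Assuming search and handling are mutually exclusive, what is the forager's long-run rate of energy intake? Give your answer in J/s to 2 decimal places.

2.28 J/s

R = (0.32×8.1 + 0.35×16) / (1 + 0.32×1.1 + 0.35×6.4) = 8.192/3.592 = 2.281 J/s.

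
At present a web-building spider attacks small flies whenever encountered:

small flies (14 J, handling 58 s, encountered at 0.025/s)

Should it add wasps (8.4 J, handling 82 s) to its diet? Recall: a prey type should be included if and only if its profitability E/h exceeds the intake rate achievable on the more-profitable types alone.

Current rate: (0.025×14)/(1 + 0.025×58) = 0.1429 J/s.
wasps: E/h = 8.4/82 = 0.1024 J/s.
0.1024 < 0.1429, so adding wasps would lower the average — exclude it.

No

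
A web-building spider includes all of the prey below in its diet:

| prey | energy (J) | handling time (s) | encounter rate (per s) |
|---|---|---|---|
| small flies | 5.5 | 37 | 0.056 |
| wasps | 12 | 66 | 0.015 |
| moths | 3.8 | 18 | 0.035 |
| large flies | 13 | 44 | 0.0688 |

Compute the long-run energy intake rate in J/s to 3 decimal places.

0.196 J/s

R = (0.056×5.5 + 0.015×12 + 0.035×3.8 + 0.0688×13) / (1 + 0.056×37 + 0.015×66 + 0.035×18 + 0.0688×44) = 1.515/7.719 = 0.1963 J/s.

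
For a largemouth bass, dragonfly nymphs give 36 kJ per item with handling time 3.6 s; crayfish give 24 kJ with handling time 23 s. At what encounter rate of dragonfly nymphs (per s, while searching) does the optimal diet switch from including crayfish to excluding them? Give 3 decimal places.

Drop crayfish once their profitability E₂/h₂ falls below the rate achievable on dragonfly nymphs alone: E₂/h₂ = λE₁/(1 + λh₁).
Solve for λ: λE₁h₂ = E₂(1 + λh₁) → λ(E₁h₂ − E₂h₁) = E₂ → λ = E₂/(E₁h₂ − E₂h₁).
λ = 24/(36×23 − 24×3.6) = 24/741.6 = 0.03236 per s.

0.032 per s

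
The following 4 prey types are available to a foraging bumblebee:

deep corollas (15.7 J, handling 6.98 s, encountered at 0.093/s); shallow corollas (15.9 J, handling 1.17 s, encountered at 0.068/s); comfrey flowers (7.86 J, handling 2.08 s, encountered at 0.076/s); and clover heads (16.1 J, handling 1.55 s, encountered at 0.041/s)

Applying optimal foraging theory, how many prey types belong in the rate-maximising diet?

4

Rank by E/h (J/s): shallow corollas 13.6, clover heads 10.4, comfrey flowers 3.78, deep corollas 2.25. Include each in turn until the next type's E/h falls below the running intake rate.
Rate on top 1: 1.002. clover heads: 10.4 > 1.002 → include.
Rate on top 2: 1.523. comfrey flowers: 3.78 > 1.523 → include.
Rate on top 3: 1.797. deep corollas: 2.25 > 1.797 → include.
Optimal diet: shallow corollas, clover heads, comfrey flowers, deep corollas — 4 of 4 types.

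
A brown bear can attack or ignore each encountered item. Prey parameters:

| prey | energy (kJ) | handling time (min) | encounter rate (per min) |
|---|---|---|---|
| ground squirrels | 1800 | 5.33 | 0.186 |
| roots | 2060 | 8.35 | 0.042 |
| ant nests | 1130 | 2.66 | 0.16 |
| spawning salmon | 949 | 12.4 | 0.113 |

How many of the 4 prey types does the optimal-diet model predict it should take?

E/h in descending order: ant nests 425, ground squirrels 338, roots 247, spawning salmon 76.5 kJ/min. The optimal diet is the largest prefix of this list for which every included type satisfies E_i/h_i > R on the types above it.
Rate on top 1: 126.8. ground squirrels: 338 > 126.8 → include.
Rate on top 2: 213.3. roots: 247 > 213.3 → include.
Rate on top 3: 217.6. spawning salmon: 76.5 < 217.6 → exclude; stop.
Optimal diet: ant nests, ground squirrels, roots — 3 of 4 types.

3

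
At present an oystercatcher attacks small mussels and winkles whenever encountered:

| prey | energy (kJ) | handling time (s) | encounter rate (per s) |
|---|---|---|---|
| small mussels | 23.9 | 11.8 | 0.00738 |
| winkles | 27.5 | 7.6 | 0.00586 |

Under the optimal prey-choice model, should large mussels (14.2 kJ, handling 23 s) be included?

Intake rate on the current diet: R = (0.00738×23.9 + 0.00586×27.5) / (1 + 0.00738×11.8 + 0.00586×7.6) = 0.3375/1.132 = 0.2983 kJ/s.
Profitability of large mussels: 14.2/23 = 0.6174 kJ/s.
0.6174 > 0.2983, so adding large mussels raises the average — include it.

Yes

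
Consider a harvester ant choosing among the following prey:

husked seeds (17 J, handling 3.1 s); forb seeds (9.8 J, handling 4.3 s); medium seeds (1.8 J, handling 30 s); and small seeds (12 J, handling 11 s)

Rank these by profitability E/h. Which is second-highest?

In descending order of E/h:
husked seeds: 17/3.1 = 5.48 J/s
forb seeds: 9.8/4.3 = 2.28 J/s
small seeds: 12/11 = 1.09 J/s
medium seeds: 1.8/30 = 0.06 J/s

forb seeds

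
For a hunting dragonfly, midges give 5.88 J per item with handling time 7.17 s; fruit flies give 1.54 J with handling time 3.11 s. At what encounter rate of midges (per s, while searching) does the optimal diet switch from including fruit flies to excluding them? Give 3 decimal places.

Drop fruit flies once their profitability E₂/h₂ falls below the rate achievable on midges alone: E₂/h₂ = λE₁/(1 + λh₁).
Solve for λ: λE₁h₂ = E₂(1 + λh₁) → λ(E₁h₂ − E₂h₁) = E₂ → λ = E₂/(E₁h₂ − E₂h₁).
λ = 1.54/(5.88×3.11 − 1.54×7.17) = 1.54/7.245 = 0.2126 per s.

0.213 per s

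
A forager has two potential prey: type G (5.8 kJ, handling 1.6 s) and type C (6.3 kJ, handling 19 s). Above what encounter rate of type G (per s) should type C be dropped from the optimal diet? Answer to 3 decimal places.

0.063 per s

The zero-one rule: include type C iff E₂/h₂ > λE₁/(1+λh₁). Equality gives the switch point.
λE₁h₂ = E₂ + λE₂h₁ ⇒ λ = E₂/(E₁h₂ − E₂h₁) = 6.3/(110.2 − 10.08) = 0.06292 per s.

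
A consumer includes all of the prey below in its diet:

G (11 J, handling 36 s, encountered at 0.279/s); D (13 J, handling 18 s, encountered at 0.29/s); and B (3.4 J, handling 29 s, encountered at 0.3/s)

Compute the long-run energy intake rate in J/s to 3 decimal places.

0.315 J/s

Energy encountered per unit search time: 0.279×11 + 0.29×13 + 0.3×3.4 = 7.859 J/s.
Handling time per unit search time: 0.279×36 + 0.29×18 + 0.3×29 = 23.96.
Rate = 7.859/(1 + 23.96) = 0.3148 J/s.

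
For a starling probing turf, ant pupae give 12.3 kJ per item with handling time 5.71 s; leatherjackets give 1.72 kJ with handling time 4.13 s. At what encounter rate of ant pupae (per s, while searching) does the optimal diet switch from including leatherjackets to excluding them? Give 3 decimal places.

Drop leatherjackets once their profitability E₂/h₂ falls below the rate achievable on ant pupae alone: E₂/h₂ = λE₁/(1 + λh₁).
Solve for λ: λE₁h₂ = E₂(1 + λh₁) → λ(E₁h₂ − E₂h₁) = E₂ → λ = E₂/(E₁h₂ − E₂h₁).
λ = 1.72/(12.3×4.13 − 1.72×5.71) = 1.72/40.98 = 0.04197 per s.

0.042 per s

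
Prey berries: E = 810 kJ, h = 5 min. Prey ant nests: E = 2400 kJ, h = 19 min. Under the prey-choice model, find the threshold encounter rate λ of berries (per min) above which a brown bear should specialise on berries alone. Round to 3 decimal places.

0.708 per min

At the threshold, the rate on berries alone equals the profitability of ant nests: λ·810/(1 + λ·5) = 2400/19 = 126.3.
Rearranging, λ(810 − 126.3×5) = 126.3, so λ = 126.3/178.4 = 0.708 per min.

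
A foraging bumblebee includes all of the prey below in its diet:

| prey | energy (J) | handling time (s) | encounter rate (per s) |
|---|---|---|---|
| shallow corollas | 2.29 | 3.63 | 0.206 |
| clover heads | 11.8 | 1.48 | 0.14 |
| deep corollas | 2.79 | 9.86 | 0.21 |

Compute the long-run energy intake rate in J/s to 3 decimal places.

0.673 J/s

R = Σλ_iE_i / (1 + Σλ_ih_i)
Numerator: 0.206×2.29 + 0.14×11.8 + 0.21×2.79 = 2.71
Denominator: 1 + 0.206×3.63 + 0.14×1.48 + 0.21×9.86 = 4.026
R = 2.71/4.026 = 0.6731 J/s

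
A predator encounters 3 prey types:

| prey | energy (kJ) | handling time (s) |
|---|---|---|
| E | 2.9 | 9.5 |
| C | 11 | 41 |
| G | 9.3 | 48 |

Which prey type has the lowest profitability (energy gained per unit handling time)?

G

In descending order of E/h:
E: 2.9/9.5 = 0.305 kJ/s
C: 11/41 = 0.268 kJ/s
G: 9.3/48 = 0.194 kJ/s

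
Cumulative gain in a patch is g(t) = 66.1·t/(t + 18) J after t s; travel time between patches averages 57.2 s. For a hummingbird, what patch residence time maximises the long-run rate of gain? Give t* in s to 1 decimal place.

32.1 s

By the marginal value theorem, leave when the instantaneous gain rate g'(t) equals the habitat-wide average g(t)/(T + t).
g'(t) = 66.1·18/(t + 18)². Setting 66.1·18/(t+18)² = 66.1t/[(t+18)(57.2+t)] gives 18(57.2+t) = t(t+18), so t² = 18×57.2 = 1030.
t* = √1030 = 32.09 s.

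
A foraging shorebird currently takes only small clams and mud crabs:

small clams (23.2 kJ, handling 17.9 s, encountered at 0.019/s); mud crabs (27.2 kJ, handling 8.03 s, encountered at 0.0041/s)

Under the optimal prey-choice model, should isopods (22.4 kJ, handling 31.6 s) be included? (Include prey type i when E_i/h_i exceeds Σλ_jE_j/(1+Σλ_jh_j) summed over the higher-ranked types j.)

Intake rate on the current diet: R = (0.019×23.2 + 0.0041×27.2) / (1 + 0.019×17.9 + 0.0041×8.03) = 0.5523/1.373 = 0.4023 kJ/s.
Profitability of isopods: 22.4/31.6 = 0.7089 kJ/s.
Since 0.7089 > R, including isopods increases the long-run rate.

Yes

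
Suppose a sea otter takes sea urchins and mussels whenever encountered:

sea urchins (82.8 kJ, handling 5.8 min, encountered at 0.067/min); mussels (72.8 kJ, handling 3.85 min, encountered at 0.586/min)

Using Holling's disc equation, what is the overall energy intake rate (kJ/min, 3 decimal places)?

R = Σλ_iE_i / (1 + Σλ_ih_i)
Numerator: 0.067×82.8 + 0.586×72.8 = 48.21
Denominator: 1 + 0.067×5.8 + 0.586×3.85 = 3.645
R = 48.21/3.645 = 13.23 kJ/min

13.227 kJ/min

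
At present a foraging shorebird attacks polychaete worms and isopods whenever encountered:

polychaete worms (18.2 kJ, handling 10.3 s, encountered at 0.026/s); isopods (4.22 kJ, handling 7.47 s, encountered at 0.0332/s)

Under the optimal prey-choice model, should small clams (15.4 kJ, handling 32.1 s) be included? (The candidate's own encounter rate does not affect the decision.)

Current rate: (0.026×18.2 + 0.0332×4.22)/(1 + 0.026×10.3 + 0.0332×7.47) = 0.4046 kJ/s.
small clams: E/h = 15.4/32.1 = 0.4798 kJ/s.
Since 0.4798 > R, including small clams increases the long-run rate.

Yes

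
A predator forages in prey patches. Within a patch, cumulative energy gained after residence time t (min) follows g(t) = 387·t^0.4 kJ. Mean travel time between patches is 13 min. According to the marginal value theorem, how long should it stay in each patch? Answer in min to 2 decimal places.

Optimal t* satisfies g'(t*) = g(t*)/(T + t*).
g'(t) = 0.4·387·t^-0.6. Setting 0.4·387·t^-0.6 = 387·t^0.4/(13+t) gives 0.4(13+t) = t, so 0.60·t = 0.4×13.
t* = 0.4×13/0.60 = 8.667 min.

8.67 min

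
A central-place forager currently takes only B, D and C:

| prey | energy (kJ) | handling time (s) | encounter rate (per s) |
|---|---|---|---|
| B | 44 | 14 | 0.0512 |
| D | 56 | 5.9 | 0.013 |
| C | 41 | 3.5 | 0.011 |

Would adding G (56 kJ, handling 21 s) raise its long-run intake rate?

Intake rate on the current diet: R = (0.0512×44 + 0.013×56 + 0.011×41) / (1 + 0.0512×14 + 0.013×5.9 + 0.011×3.5) = 3.432/1.832 = 1.873 kJ/s.
Profitability of G: 56/21 = 2.667 kJ/s.
Since 2.667 > R, including G increases the long-run rate.

Yes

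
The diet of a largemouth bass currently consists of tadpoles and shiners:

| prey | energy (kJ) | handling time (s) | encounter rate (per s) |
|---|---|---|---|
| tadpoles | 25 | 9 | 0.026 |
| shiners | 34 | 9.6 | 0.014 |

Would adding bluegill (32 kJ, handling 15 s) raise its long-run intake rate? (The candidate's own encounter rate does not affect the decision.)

Intake rate on the current diet: R = (0.026×25 + 0.014×34) / (1 + 0.026×9 + 0.014×9.6) = 1.126/1.368 = 0.8229 kJ/s.
Profitability of bluegill: 32/15 = 2.133 kJ/s.
2.133 > 0.8229, so adding bluegill raises the average — include it.

Yes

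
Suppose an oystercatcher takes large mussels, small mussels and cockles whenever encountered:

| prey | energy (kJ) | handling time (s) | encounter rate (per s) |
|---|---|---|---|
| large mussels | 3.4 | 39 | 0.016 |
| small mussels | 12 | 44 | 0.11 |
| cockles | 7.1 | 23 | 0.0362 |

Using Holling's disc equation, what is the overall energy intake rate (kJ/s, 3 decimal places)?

Energy encountered per unit search time: 0.016×3.4 + 0.11×12 + 0.0362×7.1 = 1.631 kJ/s.
Handling time per unit search time: 0.016×39 + 0.11×44 + 0.0362×23 = 6.297.
Rate = 1.631/(1 + 6.297) = 0.2236 kJ/s.

0.224 kJ/s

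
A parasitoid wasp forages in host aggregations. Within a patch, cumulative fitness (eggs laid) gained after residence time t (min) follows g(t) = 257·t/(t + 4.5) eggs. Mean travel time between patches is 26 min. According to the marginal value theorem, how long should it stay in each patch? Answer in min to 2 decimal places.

10.82 min

By the marginal value theorem, leave when the instantaneous gain rate g'(t) equals the habitat-wide average g(t)/(T + t).
g'(t) = 257·4.5/(t + 4.5)². Setting 257·4.5/(t+4.5)² = 257t/[(t+4.5)(26+t)] gives 4.5(26+t) = t(t+4.5), so t² = 4.5×26 = 117.
t* = √117 = 10.82 min.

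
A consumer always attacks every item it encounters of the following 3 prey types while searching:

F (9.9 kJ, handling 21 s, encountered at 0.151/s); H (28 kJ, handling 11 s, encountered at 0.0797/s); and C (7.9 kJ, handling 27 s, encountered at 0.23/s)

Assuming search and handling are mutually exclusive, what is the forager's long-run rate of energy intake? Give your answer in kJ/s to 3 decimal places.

Energy encountered per unit search time: 0.151×9.9 + 0.0797×28 + 0.23×7.9 = 5.543 kJ/s.
Handling time per unit search time: 0.151×21 + 0.0797×11 + 0.23×27 = 10.26.
Rate = 5.543/(1 + 10.26) = 0.4924 kJ/s.

0.492 kJ/s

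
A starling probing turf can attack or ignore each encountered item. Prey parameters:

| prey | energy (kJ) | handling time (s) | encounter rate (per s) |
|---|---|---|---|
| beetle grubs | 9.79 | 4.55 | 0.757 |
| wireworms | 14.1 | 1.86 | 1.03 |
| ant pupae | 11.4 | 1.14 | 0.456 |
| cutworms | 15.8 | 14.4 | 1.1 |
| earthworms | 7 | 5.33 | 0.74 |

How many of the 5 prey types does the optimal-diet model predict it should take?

Rank by E/h (kJ/s): ant pupae 10, wireworms 7.58, beetle grubs 2.15, earthworms 1.31, cutworms 1.1. Include each in turn until the next type's E/h falls below the running intake rate.
Rate on top 1: 3.42. wireworms: 7.58 > 3.42 → include.
Rate on top 2: 5.74. beetle grubs: 2.15 < 5.74 → exclude; stop.
Optimal diet: ant pupae, wireworms — 2 of 5 types.

2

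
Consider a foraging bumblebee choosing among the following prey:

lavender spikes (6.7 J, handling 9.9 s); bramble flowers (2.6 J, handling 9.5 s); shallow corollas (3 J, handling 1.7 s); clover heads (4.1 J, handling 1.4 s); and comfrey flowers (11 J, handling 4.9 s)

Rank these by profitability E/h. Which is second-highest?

comfrey flowers

In descending order of E/h:
clover heads: 4.1/1.4 = 2.93 J/s
comfrey flowers: 11/4.9 = 2.24 J/s
shallow corollas: 3/1.7 = 1.76 J/s
lavender spikes: 6.7/9.9 = 0.677 J/s
bramble flowers: 2.6/9.5 = 0.274 J/s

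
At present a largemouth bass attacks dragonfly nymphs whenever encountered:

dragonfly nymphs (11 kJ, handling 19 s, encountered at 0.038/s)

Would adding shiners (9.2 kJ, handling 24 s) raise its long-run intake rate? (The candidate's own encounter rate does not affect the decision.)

On dragonfly nymphs alone, R = ΣλE/(1+Σλh) = 0.418/1.722 = 0.2427 kJ/s.
shiners: E/h = 9.2/24 = 0.3833 kJ/s.
0.3833 > 0.2427, so adding shiners raises the average — include it.

Yes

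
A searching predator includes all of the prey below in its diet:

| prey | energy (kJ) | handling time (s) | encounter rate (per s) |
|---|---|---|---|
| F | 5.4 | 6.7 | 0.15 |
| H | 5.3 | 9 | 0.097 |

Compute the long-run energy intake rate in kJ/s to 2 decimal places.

Energy encountered per unit search time: 0.15×5.4 + 0.097×5.3 = 1.324 kJ/s.
Handling time per unit search time: 0.15×6.7 + 0.097×9 = 1.878.
Rate = 1.324/(1 + 1.878) = 0.4601 kJ/s.

0.46 kJ/s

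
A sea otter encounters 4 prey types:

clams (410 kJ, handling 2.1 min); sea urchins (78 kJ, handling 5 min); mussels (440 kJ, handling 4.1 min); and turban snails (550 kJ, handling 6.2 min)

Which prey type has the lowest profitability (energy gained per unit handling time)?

In descending order of E/h:
clams: 410/2.1 = 195 kJ/min
mussels: 440/4.1 = 107 kJ/min
turban snails: 550/6.2 = 88.7 kJ/min
sea urchins: 78/5 = 15.6 kJ/min

sea urchins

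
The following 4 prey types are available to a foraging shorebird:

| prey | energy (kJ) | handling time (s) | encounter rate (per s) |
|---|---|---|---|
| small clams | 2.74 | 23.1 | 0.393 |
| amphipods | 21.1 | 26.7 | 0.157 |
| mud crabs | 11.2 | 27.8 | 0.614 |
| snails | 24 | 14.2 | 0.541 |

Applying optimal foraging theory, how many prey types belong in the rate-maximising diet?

1

Rank by E/h (kJ/s): snails 1.69, amphipods 0.79, mud crabs 0.403, small clams 0.119. Include each in turn until the next type's E/h falls below the running intake rate.
Rate on top 1: 1.495. amphipods: 0.79 < 1.495 → exclude; stop.
Optimal diet: snails — 1 of 4 types.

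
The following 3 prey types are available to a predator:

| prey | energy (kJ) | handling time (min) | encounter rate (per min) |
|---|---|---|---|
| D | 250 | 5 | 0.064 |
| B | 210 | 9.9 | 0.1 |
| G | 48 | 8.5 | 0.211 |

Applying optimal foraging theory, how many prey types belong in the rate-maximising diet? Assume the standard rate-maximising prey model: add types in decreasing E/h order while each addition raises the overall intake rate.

2

Rank by E/h (kJ/min): D 50, B 21.2, G 5.65. Include each in turn until the next type's E/h falls below the running intake rate.
Rate on top 1: 12.12. B: 21.2 > 12.12 → include.
Rate on top 2: 16.02. G: 5.65 < 16.02 → exclude; stop.
Optimal diet: D, B — 2 of 3 types.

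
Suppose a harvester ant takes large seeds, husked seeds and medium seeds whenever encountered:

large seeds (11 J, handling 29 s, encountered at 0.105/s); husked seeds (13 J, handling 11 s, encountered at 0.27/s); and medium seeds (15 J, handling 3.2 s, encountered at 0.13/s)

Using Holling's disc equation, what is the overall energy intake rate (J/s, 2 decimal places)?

R = (0.105×11 + 0.27×13 + 0.13×15) / (1 + 0.105×29 + 0.27×11 + 0.13×3.2) = 6.615/7.431 = 0.8902 J/s.

0.89 J/s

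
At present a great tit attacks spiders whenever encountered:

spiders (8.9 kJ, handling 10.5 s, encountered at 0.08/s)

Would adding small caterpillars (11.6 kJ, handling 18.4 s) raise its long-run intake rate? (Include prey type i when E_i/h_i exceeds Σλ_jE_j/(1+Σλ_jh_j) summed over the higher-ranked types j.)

Yes

On spiders alone, R = ΣλE/(1+Σλh) = 0.712/1.84 = 0.387 kJ/s.
small caterpillars: E/h = 11.6/18.4 = 0.6304 kJ/s.
Since 0.6304 > R, including small caterpillars increases the long-run rate.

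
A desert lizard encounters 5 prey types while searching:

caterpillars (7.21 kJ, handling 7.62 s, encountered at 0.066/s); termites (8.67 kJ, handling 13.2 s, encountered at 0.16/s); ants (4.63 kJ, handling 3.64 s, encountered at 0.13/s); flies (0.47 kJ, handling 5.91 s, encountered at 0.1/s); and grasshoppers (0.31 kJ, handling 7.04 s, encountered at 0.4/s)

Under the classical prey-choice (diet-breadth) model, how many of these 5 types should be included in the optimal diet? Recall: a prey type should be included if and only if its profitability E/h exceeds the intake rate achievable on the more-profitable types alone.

3

Profitabilities (E/h, kJ/s): ants 1.27, caterpillars 0.946, termites 0.657, flies 0.0795, grasshoppers 0.044. Add prey in this order while the next type's profitability exceeds the intake rate on those already taken.
Rate on top 1: 0.4086. caterpillars: 0.946 > 0.4086 → include.
Rate on top 2: 0.5454. termites: 0.657 > 0.5454 → include.
Rate on top 3: 0.603. flies: 0.0795 < 0.603 → exclude; stop.
Optimal diet: ants, caterpillars, termites — 3 of 5 types.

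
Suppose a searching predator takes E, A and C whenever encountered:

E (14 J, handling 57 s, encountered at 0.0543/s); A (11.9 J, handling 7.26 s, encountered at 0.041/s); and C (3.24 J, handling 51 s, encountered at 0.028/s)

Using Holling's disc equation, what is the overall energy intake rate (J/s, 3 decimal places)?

0.230 J/s

R = (0.0543×14 + 0.041×11.9 + 0.028×3.24) / (1 + 0.0543×57 + 0.041×7.26 + 0.028×51) = 1.339/5.821 = 0.23 J/s.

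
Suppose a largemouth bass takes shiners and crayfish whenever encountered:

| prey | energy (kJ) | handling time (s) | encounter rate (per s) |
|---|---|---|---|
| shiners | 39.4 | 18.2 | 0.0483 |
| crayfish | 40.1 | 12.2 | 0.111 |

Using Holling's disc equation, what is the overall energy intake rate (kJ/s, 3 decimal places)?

R = Σλ_iE_i / (1 + Σλ_ih_i)
Numerator: 0.0483×39.4 + 0.111×40.1 = 6.354
Denominator: 1 + 0.0483×18.2 + 0.111×12.2 = 3.233
R = 6.354/3.233 = 1.965 kJ/s

1.965 kJ/s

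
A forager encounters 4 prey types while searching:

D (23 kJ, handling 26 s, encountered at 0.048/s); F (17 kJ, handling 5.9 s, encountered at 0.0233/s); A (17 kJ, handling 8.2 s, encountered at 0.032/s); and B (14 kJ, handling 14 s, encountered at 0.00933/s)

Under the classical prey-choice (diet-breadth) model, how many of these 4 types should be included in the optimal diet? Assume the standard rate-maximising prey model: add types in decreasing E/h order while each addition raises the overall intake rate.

Rank by E/h (kJ/s): F 2.88, A 2.07, B 1, D 0.885. Include each in turn until the next type's E/h falls below the running intake rate.
Rate on top 1: 0.3482. A: 2.07 > 0.3482 → include.
Rate on top 2: 0.6716. B: 1 > 0.6716 → include.
Rate on top 3: 0.6996. D: 0.885 > 0.6996 → include.
Optimal diet: F, A, B, D — 4 of 4 types.

4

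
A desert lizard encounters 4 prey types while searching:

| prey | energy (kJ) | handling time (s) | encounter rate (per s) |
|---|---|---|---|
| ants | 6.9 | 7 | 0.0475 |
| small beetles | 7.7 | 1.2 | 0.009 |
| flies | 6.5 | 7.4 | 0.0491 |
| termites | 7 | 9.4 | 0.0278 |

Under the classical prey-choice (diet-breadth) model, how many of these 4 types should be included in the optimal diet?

Rank by E/h (kJ/s): small beetles 6.42, ants 0.986, flies 0.878, termites 0.745. Include each in turn until the next type's E/h falls below the running intake rate.
Rate on top 1: 0.06856. ants: 0.986 > 0.06856 → include.
Rate on top 2: 0.2956. flies: 0.878 > 0.2956 → include.
Rate on top 3: 0.4197. termites: 0.745 > 0.4197 → include.
Optimal diet: small beetles, ants, flies, termites — 4 of 4 types.

4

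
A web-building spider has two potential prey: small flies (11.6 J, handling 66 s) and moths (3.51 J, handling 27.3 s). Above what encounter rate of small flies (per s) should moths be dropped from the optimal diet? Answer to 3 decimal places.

0.041 per s

The zero-one rule: include moths iff E₂/h₂ > λE₁/(1+λh₁). Equality gives the switch point.
λE₁h₂ = E₂ + λE₂h₁ ⇒ λ = E₂/(E₁h₂ − E₂h₁) = 3.51/(316.7 − 231.7) = 0.04128 per s.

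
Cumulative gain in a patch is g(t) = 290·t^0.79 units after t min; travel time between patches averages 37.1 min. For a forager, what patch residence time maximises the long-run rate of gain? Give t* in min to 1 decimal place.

Optimal t* satisfies g'(t*) = g(t*)/(T + t*).
g'(t) = 0.79·290·t^-0.21. Setting 0.79·290·t^-0.21 = 290·t^0.79/(37.1+t) gives 0.79(37.1+t) = t, so 0.21·t = 0.79×37.1.
t* = 0.79×37.1/0.21 = 139.6 min.

139.6 min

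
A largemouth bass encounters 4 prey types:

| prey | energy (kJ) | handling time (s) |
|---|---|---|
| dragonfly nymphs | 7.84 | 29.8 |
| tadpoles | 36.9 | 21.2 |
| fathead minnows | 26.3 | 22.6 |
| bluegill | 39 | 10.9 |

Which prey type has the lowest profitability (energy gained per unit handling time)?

In descending order of E/h:
bluegill: 39/10.9 = 3.58 kJ/s
tadpoles: 36.9/21.2 = 1.74 kJ/s
fathead minnows: 26.3/22.6 = 1.16 kJ/s
dragonfly nymphs: 7.84/29.8 = 0.263 kJ/s

dragonfly nymphs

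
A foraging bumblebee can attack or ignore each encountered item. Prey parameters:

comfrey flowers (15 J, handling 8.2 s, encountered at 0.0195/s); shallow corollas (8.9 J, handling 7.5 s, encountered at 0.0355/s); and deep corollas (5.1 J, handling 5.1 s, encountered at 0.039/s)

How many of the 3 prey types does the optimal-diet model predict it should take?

3

E/h in descending order: comfrey flowers 1.83, shallow corollas 1.19, deep corollas 1 J/s. The optimal diet is the largest prefix of this list for which every included type satisfies E_i/h_i > R on the types above it.
Rate on top 1: 0.2522. shallow corollas: 1.19 > 0.2522 → include.
Rate on top 2: 0.4266. deep corollas: 1 > 0.4266 → include.
Optimal diet: comfrey flowers, shallow corollas, deep corollas — 3 of 3 types.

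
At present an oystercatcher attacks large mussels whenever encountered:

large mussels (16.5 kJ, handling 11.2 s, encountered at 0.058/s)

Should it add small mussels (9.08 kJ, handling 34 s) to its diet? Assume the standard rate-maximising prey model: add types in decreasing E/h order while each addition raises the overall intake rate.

Intake rate on the current diet: R = (0.058×16.5) / (1 + 0.058×11.2) = 0.957/1.65 = 0.5801 kJ/s.
small mussels: E/h = 9.08/34 = 0.2671 kJ/s.
0.2671 < 0.5801, so adding small mussels would lower the average — exclude it.

No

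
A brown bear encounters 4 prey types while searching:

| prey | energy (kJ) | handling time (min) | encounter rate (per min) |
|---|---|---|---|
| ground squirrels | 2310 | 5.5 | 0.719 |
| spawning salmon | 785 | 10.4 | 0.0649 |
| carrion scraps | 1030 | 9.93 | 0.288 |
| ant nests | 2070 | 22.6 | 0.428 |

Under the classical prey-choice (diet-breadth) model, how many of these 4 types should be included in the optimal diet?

1

Rank by E/h (kJ/min): ground squirrels 420, carrion scraps 104, ant nests 91.6, spawning salmon 75.5. Include each in turn until the next type's E/h falls below the running intake rate.
Rate on top 1: 335.2. carrion scraps: 104 < 335.2 → exclude; stop.
Optimal diet: ground squirrels — 1 of 4 types.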